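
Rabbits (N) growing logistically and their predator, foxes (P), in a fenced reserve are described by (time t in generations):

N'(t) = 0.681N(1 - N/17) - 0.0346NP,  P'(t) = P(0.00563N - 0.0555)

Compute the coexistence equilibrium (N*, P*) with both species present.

From dP/dt = 0 with P > 0: 0.00563N* = 0.0555, so N* = 9.86.
Substitute into dN/dt = 0: 0.681(1 - 9.86/17) = 0.0346P*.
The bracket is 0.42, giving P* = 0.286/0.0346 = 8.27.

N* ≈ 9.86, P* ≈ 8.27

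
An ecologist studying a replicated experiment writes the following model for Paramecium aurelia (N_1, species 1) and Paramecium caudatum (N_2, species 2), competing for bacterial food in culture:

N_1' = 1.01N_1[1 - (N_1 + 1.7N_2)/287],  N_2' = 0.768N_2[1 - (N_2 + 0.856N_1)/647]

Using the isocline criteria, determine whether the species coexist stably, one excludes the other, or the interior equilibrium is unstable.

Compare the nullcline intercepts: K1/α12 = 287/1.7 = 169 < K2 = 647; K2/α21 = 647/0.856 = 756 > K1 = 287.
Since the inequalities point opposite ways, species 2 can invade but species 1 cannot.

species 2 excludes species 1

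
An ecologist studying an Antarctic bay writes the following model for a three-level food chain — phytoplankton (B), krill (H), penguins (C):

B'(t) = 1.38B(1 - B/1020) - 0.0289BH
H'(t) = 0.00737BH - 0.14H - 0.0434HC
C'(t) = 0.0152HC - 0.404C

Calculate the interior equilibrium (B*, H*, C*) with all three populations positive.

From dC/dt = 0: 0.0152H* = 0.404, so H* = 26.6.
From dB/dt = 0: 1.38(1 - B*/1020) = 0.0289·26.6, giving B* = 1020·(1 - 0.557) = 452.
From dH/dt = 0: 0.00737·452 - 0.14 = 0.0434C*, so C* = 3.19/0.0434 = 73.6.

B* ≈ 452, H* ≈ 26.6, C* ≈ 73.6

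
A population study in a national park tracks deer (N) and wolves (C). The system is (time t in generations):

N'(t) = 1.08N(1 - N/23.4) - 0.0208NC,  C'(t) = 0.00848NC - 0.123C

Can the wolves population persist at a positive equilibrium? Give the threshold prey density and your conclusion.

Threshold N = 14.5; K > 14.5, so yes, the predator persists.

The predator equation gives dC/dt > 0 only when N > 0.123/0.00848 = 14.5.
Without the predator, N → K = 23.4. Since 23.4 > 14.5, the predator can invade and persist.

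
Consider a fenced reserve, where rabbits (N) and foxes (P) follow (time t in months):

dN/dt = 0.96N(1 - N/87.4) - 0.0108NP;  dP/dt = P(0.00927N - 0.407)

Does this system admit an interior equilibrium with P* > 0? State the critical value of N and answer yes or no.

Threshold N = 43.9; K > 43.9, so yes, the predator persists.

The predator equation gives dP/dt > 0 only when N > 0.407/0.00927 = 43.9.
Without the predator, N → K = 87.4. Since 87.4 > 43.9, the predator can invade and persist.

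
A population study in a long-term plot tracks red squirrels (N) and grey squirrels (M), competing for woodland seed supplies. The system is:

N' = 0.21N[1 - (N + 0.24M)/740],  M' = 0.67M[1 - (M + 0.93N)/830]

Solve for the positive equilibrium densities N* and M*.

Setting both brackets to zero gives the nullclines N + 0.24M = 740 and 0.93N + M = 830.
Substituting M = 830 - 0.93N into the first: N(1 - 0.24·0.93) = 740 - 0.24·830.
So N* = 541/0.777 = 696, and then M* = 830 - 0.93·696 = 183.

N* ≈ 696, M* ≈ 183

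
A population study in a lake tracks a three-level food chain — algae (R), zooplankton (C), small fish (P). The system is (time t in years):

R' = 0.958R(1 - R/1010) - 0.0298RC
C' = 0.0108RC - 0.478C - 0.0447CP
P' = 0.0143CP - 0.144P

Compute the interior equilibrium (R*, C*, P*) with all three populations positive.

From dP/dt = 0: 0.0143C* = 0.144, so C* = 10.1.
From dR/dt = 0: 0.958(1 - R*/1010) = 0.0298·10.1, giving R* = 1010·(1 - 0.313) = 694.
From dC/dt = 0: 0.0108·694 - 0.478 = 0.0447P*, so P* = 7.01/0.0447 = 157.

R* ≈ 694, C* ≈ 10.1, P* ≈ 157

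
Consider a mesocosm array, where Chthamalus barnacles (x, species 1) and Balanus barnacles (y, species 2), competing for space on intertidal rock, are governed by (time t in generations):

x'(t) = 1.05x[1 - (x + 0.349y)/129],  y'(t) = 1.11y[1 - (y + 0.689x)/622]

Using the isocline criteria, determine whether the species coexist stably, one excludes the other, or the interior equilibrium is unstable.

species 2 excludes species 1

Compare the nullcline intercepts: K1/α12 = 129/0.349 = 370 < K2 = 622; K2/α21 = 622/0.689 = 903 > K1 = 129.
Since the inequalities point opposite ways, species 2 can invade but species 1 cannot.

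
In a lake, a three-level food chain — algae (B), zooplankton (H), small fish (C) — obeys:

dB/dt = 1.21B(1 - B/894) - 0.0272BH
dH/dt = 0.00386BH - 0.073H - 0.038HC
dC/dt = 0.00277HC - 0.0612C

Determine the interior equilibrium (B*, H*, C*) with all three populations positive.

B* ≈ 450, H* ≈ 22.1, C* ≈ 43.8

From dC/dt = 0: 0.00277H* = 0.0612, so H* = 22.1.
From dB/dt = 0: 1.21(1 - B*/894) = 0.0272·22.1, giving B* = 894·(1 - 0.497) = 450.
From dH/dt = 0: 0.00386·450 - 0.073 = 0.038C*, so C* = 1.66/0.038 = 43.8.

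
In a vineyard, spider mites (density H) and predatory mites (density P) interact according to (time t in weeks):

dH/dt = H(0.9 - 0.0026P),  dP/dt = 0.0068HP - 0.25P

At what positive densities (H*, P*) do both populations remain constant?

Set dP/dt = 0 with P > 0: 0.0068H - 0.25 = 0, so H* = 0.25/0.0068 = 36.8.
Set dH/dt = 0 with H > 0: 0.9 - 0.0026P = 0, so P* = 0.9/0.0026 = 346.

H* ≈ 36.8, P* ≈ 346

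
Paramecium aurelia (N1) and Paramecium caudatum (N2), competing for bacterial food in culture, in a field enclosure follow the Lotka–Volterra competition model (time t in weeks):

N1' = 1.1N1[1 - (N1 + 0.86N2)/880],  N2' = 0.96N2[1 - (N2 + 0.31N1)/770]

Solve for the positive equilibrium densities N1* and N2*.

N1* ≈ 297, N2* ≈ 678

Setting both brackets to zero gives the nullclines N1 + 0.86N2 = 880 and 0.31N1 + N2 = 770.
Substituting N2 = 770 - 0.31N1 into the first: N1(1 - 0.86·0.31) = 880 - 0.86·770.
So N1* = 218/0.733 = 297, and then N2* = 770 - 0.31·297 = 678.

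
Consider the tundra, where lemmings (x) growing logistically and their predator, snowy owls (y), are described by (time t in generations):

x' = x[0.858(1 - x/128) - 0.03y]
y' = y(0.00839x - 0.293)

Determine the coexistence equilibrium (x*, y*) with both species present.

From dy/dt = 0 with y > 0: 0.00839x* = 0.293, so x* = 34.9.
Substitute into dx/dt = 0: 0.858(1 - 34.9/128) = 0.03y*.
The bracket is 0.727, giving y* = 0.624/0.03 = 20.8.

x* ≈ 34.9, y* ≈ 20.8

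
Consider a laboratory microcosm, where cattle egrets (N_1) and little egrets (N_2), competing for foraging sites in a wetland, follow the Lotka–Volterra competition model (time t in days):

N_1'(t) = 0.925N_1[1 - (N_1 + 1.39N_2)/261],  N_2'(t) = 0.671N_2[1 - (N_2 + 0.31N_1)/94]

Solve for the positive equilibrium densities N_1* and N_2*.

Setting both brackets to zero gives the nullclines N_1 + 1.39N_2 = 261 and 0.31N_1 + N_2 = 94.
Substituting N_2 = 94 - 0.31N_1 into the first: N_1(1 - 1.39·0.31) = 261 - 1.39·94.
So N_1* = 130/0.569 = 229, and then N_2* = 94 - 0.31·229 = 23.

N_1* ≈ 229, N_2* ≈ 23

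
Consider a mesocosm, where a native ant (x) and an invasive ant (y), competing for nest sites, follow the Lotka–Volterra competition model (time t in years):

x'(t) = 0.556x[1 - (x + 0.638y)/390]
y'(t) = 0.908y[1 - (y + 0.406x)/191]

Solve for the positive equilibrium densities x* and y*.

Setting both brackets to zero gives the nullclines x + 0.638y = 390 and 0.406x + y = 191.
Substituting y = 191 - 0.406x into the first: x(1 - 0.638·0.406) = 390 - 0.638·191.
So x* = 268/0.741 = 362, and then y* = 191 - 0.406·362 = 44.1.

x* ≈ 362, y* ≈ 44.1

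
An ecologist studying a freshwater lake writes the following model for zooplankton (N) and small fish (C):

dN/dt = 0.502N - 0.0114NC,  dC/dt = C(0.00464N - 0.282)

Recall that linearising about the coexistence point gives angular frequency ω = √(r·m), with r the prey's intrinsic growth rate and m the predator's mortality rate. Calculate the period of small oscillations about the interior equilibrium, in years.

T ≈ 16.7 years

Here r = 0.502 and m = 0.282, so r·m = 0.142.
ω = √0.142 = 0.376 per year, hence T = 2π/ω ≈ 16.7 years.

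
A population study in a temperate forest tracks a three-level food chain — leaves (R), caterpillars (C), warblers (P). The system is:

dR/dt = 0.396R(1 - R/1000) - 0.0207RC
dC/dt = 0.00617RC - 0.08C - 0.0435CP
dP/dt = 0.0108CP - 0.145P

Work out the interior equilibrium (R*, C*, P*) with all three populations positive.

R* ≈ 298, C* ≈ 13.4, P* ≈ 40.5

From dP/dt = 0: 0.0108C* = 0.145, so C* = 13.4.
From dR/dt = 0: 0.396(1 - R*/1000) = 0.0207·13.4, giving R* = 1000·(1 - 0.702) = 298.
From dC/dt = 0: 0.00617·298 - 0.08 = 0.0435P*, so P* = 1.76/0.0435 = 40.5.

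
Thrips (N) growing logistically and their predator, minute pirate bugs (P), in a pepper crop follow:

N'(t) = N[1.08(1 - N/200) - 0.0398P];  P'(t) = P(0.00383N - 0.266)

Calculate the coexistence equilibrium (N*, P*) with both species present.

From dP/dt = 0 with P > 0: 0.00383N* = 0.266, so N* = 69.5.
Substitute into dN/dt = 0: 1.08(1 - 69.5/200) = 0.0398P*.
The bracket is 0.653, giving P* = 0.705/0.0398 = 17.7.

N* ≈ 69.5, P* ≈ 17.7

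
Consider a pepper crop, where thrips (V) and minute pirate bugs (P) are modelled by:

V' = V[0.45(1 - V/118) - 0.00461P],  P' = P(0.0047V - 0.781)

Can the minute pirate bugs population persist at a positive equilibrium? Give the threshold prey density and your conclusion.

The predator equation gives dP/dt > 0 only when V > 0.781/0.0047 = 166.
Without the predator, V → K = 118. Since 118 < 166, the predator cannot invade.

Threshold V = 166; K < 166, so no, the predator goes extinct.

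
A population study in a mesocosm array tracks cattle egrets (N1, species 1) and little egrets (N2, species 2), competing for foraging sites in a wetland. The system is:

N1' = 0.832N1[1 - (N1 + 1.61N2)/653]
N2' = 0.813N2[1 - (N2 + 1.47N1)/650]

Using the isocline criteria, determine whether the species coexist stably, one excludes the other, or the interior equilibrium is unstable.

Compare the nullcline intercepts: K1/α12 = 653/1.61 = 406 < K2 = 650; K2/α21 = 650/1.47 = 442 < K1 = 653.
Since both are reversed, neither can invade when rare; the interior point is a saddle.

unstable coexistence (outcome depends on initial conditions)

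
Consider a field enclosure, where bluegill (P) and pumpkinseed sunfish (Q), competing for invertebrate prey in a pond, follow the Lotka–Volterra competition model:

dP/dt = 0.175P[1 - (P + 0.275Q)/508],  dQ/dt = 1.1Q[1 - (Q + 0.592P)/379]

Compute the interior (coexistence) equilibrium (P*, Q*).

P* ≈ 482, Q* ≈ 93.5

Setting both brackets to zero gives the nullclines P + 0.275Q = 508 and 0.592P + Q = 379.
Substituting Q = 379 - 0.592P into the first: P(1 - 0.275·0.592) = 508 - 0.275·379.
So P* = 404/0.837 = 482, and then Q* = 379 - 0.592·482 = 93.5.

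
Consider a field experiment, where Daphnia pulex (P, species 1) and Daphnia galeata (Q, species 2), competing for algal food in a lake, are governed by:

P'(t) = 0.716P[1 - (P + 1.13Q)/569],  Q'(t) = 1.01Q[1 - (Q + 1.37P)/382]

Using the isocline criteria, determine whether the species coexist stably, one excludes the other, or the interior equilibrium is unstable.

species 1 excludes species 2

Compare the nullcline intercepts: K1/α12 = 569/1.13 = 504 > K2 = 382; K2/α21 = 382/1.37 = 279 < K1 = 569.
Since the inequalities point opposite ways, species 1 can invade but species 2 cannot.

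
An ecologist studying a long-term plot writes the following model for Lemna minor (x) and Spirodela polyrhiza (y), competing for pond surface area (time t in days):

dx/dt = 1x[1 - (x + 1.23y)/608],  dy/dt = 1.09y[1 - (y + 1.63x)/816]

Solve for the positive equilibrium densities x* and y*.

x* ≈ 394, y* ≈ 174

Setting both brackets to zero gives the nullclines x + 1.23y = 608 and 1.63x + y = 816.
Substituting y = 816 - 1.63x into the first: x(1 - 1.23·1.63) = 608 - 1.23·816.
So x* = -396/-1 = 394, and then y* = 816 - 1.63·394 = 174.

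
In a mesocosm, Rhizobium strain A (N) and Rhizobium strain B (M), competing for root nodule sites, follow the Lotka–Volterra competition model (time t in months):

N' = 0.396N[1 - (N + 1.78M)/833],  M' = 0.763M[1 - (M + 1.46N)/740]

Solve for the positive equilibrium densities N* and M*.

N* ≈ 303, M* ≈ 298

Setting both brackets to zero gives the nullclines N + 1.78M = 833 and 1.46N + M = 740.
Substituting M = 740 - 1.46N into the first: N(1 - 1.78·1.46) = 833 - 1.78·740.
So N* = -484/-1.6 = 303, and then M* = 740 - 1.46·303 = 298.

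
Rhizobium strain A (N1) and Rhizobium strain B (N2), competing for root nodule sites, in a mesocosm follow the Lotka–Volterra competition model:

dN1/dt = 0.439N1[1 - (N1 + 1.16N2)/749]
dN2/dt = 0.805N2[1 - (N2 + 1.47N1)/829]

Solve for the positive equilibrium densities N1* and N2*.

N1* ≈ 302, N2* ≈ 386

Setting both brackets to zero gives the nullclines N1 + 1.16N2 = 749 and 1.47N1 + N2 = 829.
Substituting N2 = 829 - 1.47N1 into the first: N1(1 - 1.16·1.47) = 749 - 1.16·829.
So N1* = -213/-0.705 = 302, and then N2* = 829 - 1.47·302 = 386.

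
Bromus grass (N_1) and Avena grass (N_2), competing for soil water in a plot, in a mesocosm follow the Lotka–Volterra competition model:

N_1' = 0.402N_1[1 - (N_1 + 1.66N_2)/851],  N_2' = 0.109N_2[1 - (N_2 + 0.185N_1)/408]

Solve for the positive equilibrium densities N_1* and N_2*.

N_1* ≈ 251, N_2* ≈ 362

Setting both brackets to zero gives the nullclines N_1 + 1.66N_2 = 851 and 0.185N_1 + N_2 = 408.
Substituting N_2 = 408 - 0.185N_1 into the first: N_1(1 - 1.66·0.185) = 851 - 1.66·408.
So N_1* = 174/0.693 = 251, and then N_2* = 408 - 0.185·251 = 362.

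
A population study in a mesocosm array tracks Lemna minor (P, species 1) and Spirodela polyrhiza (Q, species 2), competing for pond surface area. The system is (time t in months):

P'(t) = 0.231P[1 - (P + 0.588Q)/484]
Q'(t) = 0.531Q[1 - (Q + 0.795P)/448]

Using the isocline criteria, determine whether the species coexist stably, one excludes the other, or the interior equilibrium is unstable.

stable coexistence

Compare the nullcline intercepts: K1/α12 = 484/0.588 = 823 > K2 = 448; K2/α21 = 448/0.795 = 564 > K1 = 484.
Since both inequalities hold, each species can invade when rare, so the interior equilibrium is stable.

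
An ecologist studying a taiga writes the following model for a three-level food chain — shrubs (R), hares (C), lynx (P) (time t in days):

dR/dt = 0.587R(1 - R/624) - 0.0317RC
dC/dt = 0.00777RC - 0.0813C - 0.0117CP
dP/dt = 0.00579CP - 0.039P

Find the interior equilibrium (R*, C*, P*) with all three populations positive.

R* ≈ 397, C* ≈ 6.74, P* ≈ 257

From dP/dt = 0: 0.00579C* = 0.039, so C* = 6.74.
From dR/dt = 0: 0.587(1 - R*/624) = 0.0317·6.74, giving R* = 624·(1 - 0.364) = 397.
From dC/dt = 0: 0.00777·397 - 0.0813 = 0.0117P*, so P* = 3/0.0117 = 257.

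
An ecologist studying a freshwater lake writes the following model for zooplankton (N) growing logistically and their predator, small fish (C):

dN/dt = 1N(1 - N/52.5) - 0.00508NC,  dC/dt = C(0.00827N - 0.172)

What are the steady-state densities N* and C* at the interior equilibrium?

N* ≈ 20.8, C* ≈ 119

From dC/dt = 0 with C > 0: 0.00827N* = 0.172, so N* = 20.8.
Substitute into dN/dt = 0: 1(1 - 20.8/52.5) = 0.00508C*.
The bracket is 0.604, giving C* = 0.604/0.00508 = 119.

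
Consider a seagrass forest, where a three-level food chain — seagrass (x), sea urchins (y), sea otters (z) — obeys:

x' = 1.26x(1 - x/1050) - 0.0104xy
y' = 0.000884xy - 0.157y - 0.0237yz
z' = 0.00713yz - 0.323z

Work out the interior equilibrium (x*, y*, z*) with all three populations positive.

From dz/dt = 0: 0.00713y* = 0.323, so y* = 45.3.
From dx/dt = 0: 1.26(1 - x*/1050) = 0.0104·45.3, giving x* = 1050·(1 - 0.374) = 657.
From dy/dt = 0: 0.000884·657 - 0.157 = 0.0237z*, so z* = 0.424/0.0237 = 17.9.

x* ≈ 657, y* ≈ 45.3, z* ≈ 17.9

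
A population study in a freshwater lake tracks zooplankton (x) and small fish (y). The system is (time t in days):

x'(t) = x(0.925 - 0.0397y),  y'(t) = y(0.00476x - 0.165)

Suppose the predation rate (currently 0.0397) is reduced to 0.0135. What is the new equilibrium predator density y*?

At the interior fixed point, setting dx/dt = 0 with x > 0 fixes y* = (prey growth rate)/(xy coefficient) — independent of the other coefficients.
With the change, y* = 0.925/0.0135 = 68.5; it rises from 23.3.

y* ≈ 68.5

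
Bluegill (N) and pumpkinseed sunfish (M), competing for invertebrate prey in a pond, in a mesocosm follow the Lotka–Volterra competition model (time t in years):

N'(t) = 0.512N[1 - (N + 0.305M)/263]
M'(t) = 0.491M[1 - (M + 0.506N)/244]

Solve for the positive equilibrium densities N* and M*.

N* ≈ 223, M* ≈ 131

Setting both brackets to zero gives the nullclines N + 0.305M = 263 and 0.506N + M = 244.
Substituting M = 244 - 0.506N into the first: N(1 - 0.305·0.506) = 263 - 0.305·244.
So N* = 189/0.846 = 223, and then M* = 244 - 0.506·223 = 131.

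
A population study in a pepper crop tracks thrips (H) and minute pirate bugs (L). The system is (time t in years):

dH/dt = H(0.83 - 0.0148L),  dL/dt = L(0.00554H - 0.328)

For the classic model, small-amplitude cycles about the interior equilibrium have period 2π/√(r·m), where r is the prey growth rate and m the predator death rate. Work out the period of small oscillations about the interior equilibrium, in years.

T ≈ 12 years

Here r = 0.83 and m = 0.328, so r·m = 0.272.
ω = √0.272 = 0.522 per year, hence T = 2π/ω ≈ 12 years.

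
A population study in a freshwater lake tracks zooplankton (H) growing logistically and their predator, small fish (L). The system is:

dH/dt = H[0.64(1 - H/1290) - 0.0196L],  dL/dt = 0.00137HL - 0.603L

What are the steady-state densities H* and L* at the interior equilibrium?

H* ≈ 440, L* ≈ 21.5

From dL/dt = 0 with L > 0: 0.00137H* = 0.603, so H* = 440.
Substitute into dH/dt = 0: 0.64(1 - 440/1290) = 0.0196L*.
The bracket is 0.659, giving L* = 0.422/0.0196 = 21.5.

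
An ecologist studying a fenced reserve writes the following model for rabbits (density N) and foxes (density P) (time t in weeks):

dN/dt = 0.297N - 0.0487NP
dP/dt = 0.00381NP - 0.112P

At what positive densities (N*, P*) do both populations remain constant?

Set dP/dt = 0 with P > 0: 0.00381N - 0.112 = 0, so N* = 0.112/0.00381 = 29.4.
Set dN/dt = 0 with N > 0: 0.297 - 0.0487P = 0, so P* = 0.297/0.0487 = 6.1.

N* ≈ 29.4, P* ≈ 6.1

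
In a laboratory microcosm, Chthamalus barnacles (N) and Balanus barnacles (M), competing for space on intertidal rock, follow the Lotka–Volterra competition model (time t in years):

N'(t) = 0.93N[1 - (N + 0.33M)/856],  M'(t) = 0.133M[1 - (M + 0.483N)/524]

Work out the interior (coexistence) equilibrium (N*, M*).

Setting both brackets to zero gives the nullclines N + 0.33M = 856 and 0.483N + M = 524.
Substituting M = 524 - 0.483N into the first: N(1 - 0.33·0.483) = 856 - 0.33·524.
So N* = 683/0.841 = 813, and then M* = 524 - 0.483·813 = 132.

N* ≈ 813, M* ≈ 132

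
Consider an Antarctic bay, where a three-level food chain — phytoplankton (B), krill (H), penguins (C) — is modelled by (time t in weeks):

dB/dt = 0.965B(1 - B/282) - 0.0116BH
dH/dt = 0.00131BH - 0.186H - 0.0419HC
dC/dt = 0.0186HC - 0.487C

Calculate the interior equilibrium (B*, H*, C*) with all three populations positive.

From dC/dt = 0: 0.0186H* = 0.487, so H* = 26.2.
From dB/dt = 0: 0.965(1 - B*/282) = 0.0116·26.2, giving B* = 282·(1 - 0.315) = 193.
From dH/dt = 0: 0.00131·193 - 0.186 = 0.0419C*, so C* = 0.0672/0.0419 = 1.6.

B* ≈ 193, H* ≈ 26.2, C* ≈ 1.6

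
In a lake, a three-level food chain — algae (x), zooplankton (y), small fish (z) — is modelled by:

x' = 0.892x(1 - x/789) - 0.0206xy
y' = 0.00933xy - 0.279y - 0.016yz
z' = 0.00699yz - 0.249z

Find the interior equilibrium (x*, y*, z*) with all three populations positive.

From dz/dt = 0: 0.00699y* = 0.249, so y* = 35.6.
From dx/dt = 0: 0.892(1 - x*/789) = 0.0206·35.6, giving x* = 789·(1 - 0.823) = 140.
From dy/dt = 0: 0.00933·140 - 0.279 = 0.016z*, so z* = 1.03/0.016 = 64.2.

x* ≈ 140, y* ≈ 35.6, z* ≈ 64.2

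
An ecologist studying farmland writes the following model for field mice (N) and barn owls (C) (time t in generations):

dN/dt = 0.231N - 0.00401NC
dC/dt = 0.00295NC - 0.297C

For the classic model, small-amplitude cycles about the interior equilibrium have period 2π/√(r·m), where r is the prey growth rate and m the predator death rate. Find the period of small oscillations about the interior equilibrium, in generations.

Here r = 0.231 and m = 0.297, so r·m = 0.0686.
ω = √0.0686 = 0.262 per generation, hence T = 2π/ω ≈ 24 generations.

T ≈ 24 generations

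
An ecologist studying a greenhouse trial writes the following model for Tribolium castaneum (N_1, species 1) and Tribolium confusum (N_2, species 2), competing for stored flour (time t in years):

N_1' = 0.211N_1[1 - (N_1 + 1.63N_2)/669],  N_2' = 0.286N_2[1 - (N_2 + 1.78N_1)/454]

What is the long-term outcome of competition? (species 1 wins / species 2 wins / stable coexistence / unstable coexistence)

Compare the nullcline intercepts: K1/α12 = 669/1.63 = 410 < K2 = 454; K2/α21 = 454/1.78 = 255 < K1 = 669.
Since both are reversed, neither can invade when rare; the interior point is a saddle.

unstable coexistence (outcome depends on initial conditions)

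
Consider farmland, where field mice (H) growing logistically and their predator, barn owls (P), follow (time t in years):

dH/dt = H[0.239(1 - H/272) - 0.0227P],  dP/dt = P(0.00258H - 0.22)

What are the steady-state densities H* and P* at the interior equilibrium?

From dP/dt = 0 with P > 0: 0.00258H* = 0.22, so H* = 85.3.
Substitute into dH/dt = 0: 0.239(1 - 85.3/272) = 0.0227P*.
The bracket is 0.687, giving P* = 0.164/0.0227 = 7.23.

H* ≈ 85.3, P* ≈ 7.23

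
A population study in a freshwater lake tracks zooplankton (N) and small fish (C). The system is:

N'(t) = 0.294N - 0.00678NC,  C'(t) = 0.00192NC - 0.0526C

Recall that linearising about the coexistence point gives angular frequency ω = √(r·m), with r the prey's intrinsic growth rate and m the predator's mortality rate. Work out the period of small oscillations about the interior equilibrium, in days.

T ≈ 50.5 days

Here r = 0.294 and m = 0.0526, so r·m = 0.0155.
ω = √0.0155 = 0.124 per day, hence T = 2π/ω ≈ 50.5 days.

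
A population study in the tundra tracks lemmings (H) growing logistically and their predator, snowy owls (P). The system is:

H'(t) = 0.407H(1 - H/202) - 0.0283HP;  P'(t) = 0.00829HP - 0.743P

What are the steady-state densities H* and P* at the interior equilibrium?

H* ≈ 89.6, P* ≈ 8

From dP/dt = 0 with P > 0: 0.00829H* = 0.743, so H* = 89.6.
Substitute into dH/dt = 0: 0.407(1 - 89.6/202) = 0.0283P*.
The bracket is 0.556, giving P* = 0.226/0.0283 = 8.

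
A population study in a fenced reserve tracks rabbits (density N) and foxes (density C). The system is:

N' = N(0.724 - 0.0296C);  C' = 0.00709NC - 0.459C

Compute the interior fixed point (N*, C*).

N* ≈ 64.7, C* ≈ 24.5

Set dC/dt = 0 with C > 0: 0.00709N - 0.459 = 0, so N* = 0.459/0.00709 = 64.7.
Set dN/dt = 0 with N > 0: 0.724 - 0.0296C = 0, so C* = 0.724/0.0296 = 24.5.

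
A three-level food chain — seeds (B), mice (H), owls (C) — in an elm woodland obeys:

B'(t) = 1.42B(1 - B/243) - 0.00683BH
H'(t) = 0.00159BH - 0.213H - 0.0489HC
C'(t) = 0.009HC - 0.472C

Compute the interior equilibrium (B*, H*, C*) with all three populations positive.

B* ≈ 182, H* ≈ 52.4, C* ≈ 1.55

From dC/dt = 0: 0.009H* = 0.472, so H* = 52.4.
From dB/dt = 0: 1.42(1 - B*/243) = 0.00683·52.4, giving B* = 243·(1 - 0.252) = 182.
From dH/dt = 0: 0.00159·182 - 0.213 = 0.0489C*, so C* = 0.0759/0.0489 = 1.55.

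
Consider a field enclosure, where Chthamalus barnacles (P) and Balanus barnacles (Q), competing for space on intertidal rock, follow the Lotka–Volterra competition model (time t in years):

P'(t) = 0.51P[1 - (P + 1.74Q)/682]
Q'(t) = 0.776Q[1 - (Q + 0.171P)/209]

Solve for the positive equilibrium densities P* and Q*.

P* ≈ 453, Q* ≈ 132

Setting both brackets to zero gives the nullclines P + 1.74Q = 682 and 0.171P + Q = 209.
Substituting Q = 209 - 0.171P into the first: P(1 - 1.74·0.171) = 682 - 1.74·209.
So P* = 318/0.702 = 453, and then Q* = 209 - 0.171·453 = 132.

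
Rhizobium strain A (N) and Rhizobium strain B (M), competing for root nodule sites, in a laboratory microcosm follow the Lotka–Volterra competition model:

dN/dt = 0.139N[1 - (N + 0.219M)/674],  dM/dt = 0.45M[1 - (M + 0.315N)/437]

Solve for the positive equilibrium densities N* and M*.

Setting both brackets to zero gives the nullclines N + 0.219M = 674 and 0.315N + M = 437.
Substituting M = 437 - 0.315N into the first: N(1 - 0.219·0.315) = 674 - 0.219·437.
So N* = 578/0.931 = 621, and then M* = 437 - 0.315·621 = 241.

N* ≈ 621, M* ≈ 241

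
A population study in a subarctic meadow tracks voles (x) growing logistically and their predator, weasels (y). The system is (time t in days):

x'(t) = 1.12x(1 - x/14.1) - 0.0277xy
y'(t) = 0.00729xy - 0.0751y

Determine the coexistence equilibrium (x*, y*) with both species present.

x* ≈ 10.3, y* ≈ 10.9

From dy/dt = 0 with y > 0: 0.00729x* = 0.0751, so x* = 10.3.
Substitute into dx/dt = 0: 1.12(1 - 10.3/14.1) = 0.0277y*.
The bracket is 0.269, giving y* = 0.302/0.0277 = 10.9.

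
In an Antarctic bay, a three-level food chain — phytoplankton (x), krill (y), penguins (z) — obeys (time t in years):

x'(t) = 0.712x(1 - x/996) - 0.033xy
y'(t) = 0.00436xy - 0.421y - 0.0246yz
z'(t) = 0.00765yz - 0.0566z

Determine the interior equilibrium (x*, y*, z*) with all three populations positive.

From dz/dt = 0: 0.00765y* = 0.0566, so y* = 7.4.
From dx/dt = 0: 0.712(1 - x*/996) = 0.033·7.4, giving x* = 996·(1 - 0.343) = 654.
From dy/dt = 0: 0.00436·654 - 0.421 = 0.0246z*, so z* = 2.43/0.0246 = 98.9.

x* ≈ 654, y* ≈ 7.4, z* ≈ 98.9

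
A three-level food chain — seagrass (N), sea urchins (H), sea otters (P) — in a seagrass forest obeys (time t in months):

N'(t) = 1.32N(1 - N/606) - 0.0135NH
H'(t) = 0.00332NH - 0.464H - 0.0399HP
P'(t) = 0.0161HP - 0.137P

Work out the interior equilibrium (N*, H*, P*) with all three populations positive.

From dP/dt = 0: 0.0161H* = 0.137, so H* = 8.51.
From dN/dt = 0: 1.32(1 - N*/606) = 0.0135·8.51, giving N* = 606·(1 - 0.087) = 553.
From dH/dt = 0: 0.00332·553 - 0.464 = 0.0399P*, so P* = 1.37/0.0399 = 34.4.

N* ≈ 553, H* ≈ 8.51, P* ≈ 34.4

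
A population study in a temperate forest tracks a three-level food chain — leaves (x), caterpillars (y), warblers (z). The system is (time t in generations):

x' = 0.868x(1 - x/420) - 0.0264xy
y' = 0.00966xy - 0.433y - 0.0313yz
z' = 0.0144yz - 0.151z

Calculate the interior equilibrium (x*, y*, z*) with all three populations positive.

x* ≈ 286, y* ≈ 10.5, z* ≈ 74.4

From dz/dt = 0: 0.0144y* = 0.151, so y* = 10.5.
From dx/dt = 0: 0.868(1 - x*/420) = 0.0264·10.5, giving x* = 420·(1 - 0.319) = 286.
From dy/dt = 0: 0.00966·286 - 0.433 = 0.0313z*, so z* = 2.33/0.0313 = 74.4.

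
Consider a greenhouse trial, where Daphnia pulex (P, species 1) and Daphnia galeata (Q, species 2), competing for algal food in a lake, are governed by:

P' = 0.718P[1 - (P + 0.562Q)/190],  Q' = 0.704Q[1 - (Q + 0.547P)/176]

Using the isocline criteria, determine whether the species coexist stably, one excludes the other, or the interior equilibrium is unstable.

Compare the nullcline intercepts: K1/α12 = 190/0.562 = 338 > K2 = 176; K2/α21 = 176/0.547 = 322 > K1 = 190.
Since both inequalities hold, each species can invade when rare, so the interior equilibrium is stable.

stable coexistence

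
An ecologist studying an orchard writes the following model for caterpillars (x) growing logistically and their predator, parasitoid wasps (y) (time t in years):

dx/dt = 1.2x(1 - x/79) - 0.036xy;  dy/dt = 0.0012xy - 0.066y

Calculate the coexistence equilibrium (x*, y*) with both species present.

From dy/dt = 0 with y > 0: 0.0012x* = 0.066, so x* = 55.
Substitute into dx/dt = 0: 1.2(1 - 55/79) = 0.036y*.
The bracket is 0.304, giving y* = 0.365/0.036 = 10.1.

x* ≈ 55, y* ≈ 10.1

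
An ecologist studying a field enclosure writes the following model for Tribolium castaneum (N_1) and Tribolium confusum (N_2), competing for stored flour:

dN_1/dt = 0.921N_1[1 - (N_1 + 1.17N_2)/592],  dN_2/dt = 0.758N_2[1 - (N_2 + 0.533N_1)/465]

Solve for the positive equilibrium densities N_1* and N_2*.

Setting both brackets to zero gives the nullclines N_1 + 1.17N_2 = 592 and 0.533N_1 + N_2 = 465.
Substituting N_2 = 465 - 0.533N_1 into the first: N_1(1 - 1.17·0.533) = 592 - 1.17·465.
So N_1* = 48/0.376 = 127, and then N_2* = 465 - 0.533·127 = 397.

N_1* ≈ 127, N_2* ≈ 397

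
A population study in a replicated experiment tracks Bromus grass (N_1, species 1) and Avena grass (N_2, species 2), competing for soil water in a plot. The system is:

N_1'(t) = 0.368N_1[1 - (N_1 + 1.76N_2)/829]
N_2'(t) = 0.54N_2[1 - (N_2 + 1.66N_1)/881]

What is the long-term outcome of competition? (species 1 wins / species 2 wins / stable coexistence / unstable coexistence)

Compare the nullcline intercepts: K1/α12 = 829/1.76 = 471 < K2 = 881; K2/α21 = 881/1.66 = 531 < K1 = 829.
Since both are reversed, neither can invade when rare; the interior point is a saddle.

unstable coexistence (outcome depends on initial conditions)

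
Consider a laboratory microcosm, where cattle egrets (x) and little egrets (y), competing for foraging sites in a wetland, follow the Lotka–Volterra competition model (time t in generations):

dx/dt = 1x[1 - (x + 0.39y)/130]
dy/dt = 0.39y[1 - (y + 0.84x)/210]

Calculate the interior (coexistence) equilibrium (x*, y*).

x* ≈ 71.5, y* ≈ 150

Setting both brackets to zero gives the nullclines x + 0.39y = 130 and 0.84x + y = 210.
Substituting y = 210 - 0.84x into the first: x(1 - 0.39·0.84) = 130 - 0.39·210.
So x* = 48.1/0.672 = 71.5, and then y* = 210 - 0.84·71.5 = 150.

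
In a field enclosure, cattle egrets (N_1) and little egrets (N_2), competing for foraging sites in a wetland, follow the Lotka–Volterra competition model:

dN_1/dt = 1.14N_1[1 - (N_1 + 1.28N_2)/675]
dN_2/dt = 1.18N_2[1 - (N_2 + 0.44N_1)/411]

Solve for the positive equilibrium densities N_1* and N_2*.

N_1* ≈ 341, N_2* ≈ 261

Setting both brackets to zero gives the nullclines N_1 + 1.28N_2 = 675 and 0.44N_1 + N_2 = 411.
Substituting N_2 = 411 - 0.44N_1 into the first: N_1(1 - 1.28·0.44) = 675 - 1.28·411.
So N_1* = 149/0.437 = 341, and then N_2* = 411 - 0.44·341 = 261.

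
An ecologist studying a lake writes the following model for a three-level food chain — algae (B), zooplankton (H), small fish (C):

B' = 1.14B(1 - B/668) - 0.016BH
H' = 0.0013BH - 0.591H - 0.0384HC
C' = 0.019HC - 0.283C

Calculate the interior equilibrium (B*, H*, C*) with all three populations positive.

From dC/dt = 0: 0.019H* = 0.283, so H* = 14.9.
From dB/dt = 0: 1.14(1 - B*/668) = 0.016·14.9, giving B* = 668·(1 - 0.209) = 528.
From dH/dt = 0: 0.0013·528 - 0.591 = 0.0384C*, so C* = 0.0959/0.0384 = 2.5.

B* ≈ 528, H* ≈ 14.9, C* ≈ 2.5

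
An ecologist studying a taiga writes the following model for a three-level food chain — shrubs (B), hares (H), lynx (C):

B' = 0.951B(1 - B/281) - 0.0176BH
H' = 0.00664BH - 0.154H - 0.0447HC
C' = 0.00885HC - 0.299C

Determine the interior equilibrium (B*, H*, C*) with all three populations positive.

From dC/dt = 0: 0.00885H* = 0.299, so H* = 33.8.
From dB/dt = 0: 0.951(1 - B*/281) = 0.0176·33.8, giving B* = 281·(1 - 0.625) = 105.
From dH/dt = 0: 0.00664·105 - 0.154 = 0.0447C*, so C* = 0.545/0.0447 = 12.2.

B* ≈ 105, H* ≈ 33.8, C* ≈ 12.2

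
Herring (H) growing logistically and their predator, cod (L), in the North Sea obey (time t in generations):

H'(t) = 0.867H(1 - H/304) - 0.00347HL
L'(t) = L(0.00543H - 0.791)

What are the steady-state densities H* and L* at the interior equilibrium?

H* ≈ 146, L* ≈ 130

From dL/dt = 0 with L > 0: 0.00543H* = 0.791, so H* = 146.
Substitute into dH/dt = 0: 0.867(1 - 146/304) = 0.00347L*.
The bracket is 0.521, giving L* = 0.452/0.00347 = 130.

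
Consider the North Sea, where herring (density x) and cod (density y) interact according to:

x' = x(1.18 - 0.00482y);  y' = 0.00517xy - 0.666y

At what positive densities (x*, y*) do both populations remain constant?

x* ≈ 129, y* ≈ 245

Set dy/dt = 0 with y > 0: 0.00517x - 0.666 = 0, so x* = 0.666/0.00517 = 129.
Set dx/dt = 0 with x > 0: 1.18 - 0.00482y = 0, so y* = 1.18/0.00482 = 245.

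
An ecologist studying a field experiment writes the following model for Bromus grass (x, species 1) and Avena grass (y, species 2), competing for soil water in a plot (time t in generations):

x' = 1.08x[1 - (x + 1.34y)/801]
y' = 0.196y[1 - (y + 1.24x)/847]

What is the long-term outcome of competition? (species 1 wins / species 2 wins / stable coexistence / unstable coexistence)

Compare the nullcline intercepts: K1/α12 = 801/1.34 = 598 < K2 = 847; K2/α21 = 847/1.24 = 683 < K1 = 801.
Since both are reversed, neither can invade when rare; the interior point is a saddle.

unstable coexistence (outcome depends on initial conditions)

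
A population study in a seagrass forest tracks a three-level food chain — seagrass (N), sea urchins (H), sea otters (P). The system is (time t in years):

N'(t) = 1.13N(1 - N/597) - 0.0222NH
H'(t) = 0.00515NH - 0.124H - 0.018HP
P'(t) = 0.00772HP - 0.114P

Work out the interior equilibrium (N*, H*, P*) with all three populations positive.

N* ≈ 424, H* ≈ 14.8, P* ≈ 114

From dP/dt = 0: 0.00772H* = 0.114, so H* = 14.8.
From dN/dt = 0: 1.13(1 - N*/597) = 0.0222·14.8, giving N* = 597·(1 - 0.29) = 424.
From dH/dt = 0: 0.00515·424 - 0.124 = 0.018P*, so P* = 2.06/0.018 = 114.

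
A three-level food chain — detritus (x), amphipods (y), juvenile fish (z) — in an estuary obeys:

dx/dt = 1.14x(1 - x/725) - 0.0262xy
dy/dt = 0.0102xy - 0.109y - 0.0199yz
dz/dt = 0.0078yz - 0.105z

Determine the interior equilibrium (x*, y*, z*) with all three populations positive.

x* ≈ 501, y* ≈ 13.5, z* ≈ 251

From dz/dt = 0: 0.0078y* = 0.105, so y* = 13.5.
From dx/dt = 0: 1.14(1 - x*/725) = 0.0262·13.5, giving x* = 725·(1 - 0.309) = 501.
From dy/dt = 0: 0.0102·501 - 0.109 = 0.0199z*, so z* = 5/0.0199 = 251.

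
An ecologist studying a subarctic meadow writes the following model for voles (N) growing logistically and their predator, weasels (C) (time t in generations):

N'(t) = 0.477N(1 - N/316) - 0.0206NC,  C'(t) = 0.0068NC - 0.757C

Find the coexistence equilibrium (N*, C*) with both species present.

From dC/dt = 0 with C > 0: 0.0068N* = 0.757, so N* = 111.
Substitute into dN/dt = 0: 0.477(1 - 111/316) = 0.0206C*.
The bracket is 0.648, giving C* = 0.309/0.0206 = 15.

N* ≈ 111, C* ≈ 15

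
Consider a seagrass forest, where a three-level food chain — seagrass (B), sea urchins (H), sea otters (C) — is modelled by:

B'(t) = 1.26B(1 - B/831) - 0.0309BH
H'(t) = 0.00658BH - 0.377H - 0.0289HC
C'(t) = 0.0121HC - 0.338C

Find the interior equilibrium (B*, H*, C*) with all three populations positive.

From dC/dt = 0: 0.0121H* = 0.338, so H* = 27.9.
From dB/dt = 0: 1.26(1 - B*/831) = 0.0309·27.9, giving B* = 831·(1 - 0.685) = 262.
From dH/dt = 0: 0.00658·262 - 0.377 = 0.0289C*, so C* = 1.35/0.0289 = 46.5.

B* ≈ 262, H* ≈ 27.9, C* ≈ 46.5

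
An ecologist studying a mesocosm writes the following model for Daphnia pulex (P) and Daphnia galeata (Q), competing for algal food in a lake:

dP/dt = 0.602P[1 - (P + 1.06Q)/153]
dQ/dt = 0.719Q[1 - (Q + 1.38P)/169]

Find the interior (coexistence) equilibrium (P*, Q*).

P* ≈ 56.5, Q* ≈ 91.1

Setting both brackets to zero gives the nullclines P + 1.06Q = 153 and 1.38P + Q = 169.
Substituting Q = 169 - 1.38P into the first: P(1 - 1.06·1.38) = 153 - 1.06·169.
So P* = -26.1/-0.463 = 56.5, and then Q* = 169 - 1.38·56.5 = 91.1.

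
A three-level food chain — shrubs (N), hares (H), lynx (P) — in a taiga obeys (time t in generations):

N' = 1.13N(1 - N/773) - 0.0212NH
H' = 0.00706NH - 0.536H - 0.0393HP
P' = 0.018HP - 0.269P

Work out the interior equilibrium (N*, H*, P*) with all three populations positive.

N* ≈ 556, H* ≈ 14.9, P* ≈ 86.3

From dP/dt = 0: 0.018H* = 0.269, so H* = 14.9.
From dN/dt = 0: 1.13(1 - N*/773) = 0.0212·14.9, giving N* = 773·(1 - 0.28) = 556.
From dH/dt = 0: 0.00706·556 - 0.536 = 0.0393P*, so P* = 3.39/0.0393 = 86.3.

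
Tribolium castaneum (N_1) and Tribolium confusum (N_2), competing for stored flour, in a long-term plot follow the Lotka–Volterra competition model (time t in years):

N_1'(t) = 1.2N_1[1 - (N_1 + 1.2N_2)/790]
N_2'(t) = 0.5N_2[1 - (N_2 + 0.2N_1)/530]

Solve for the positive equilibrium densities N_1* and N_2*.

N_1* ≈ 203, N_2* ≈ 489

Setting both brackets to zero gives the nullclines N_1 + 1.2N_2 = 790 and 0.2N_1 + N_2 = 530.
Substituting N_2 = 530 - 0.2N_1 into the first: N_1(1 - 1.2·0.2) = 790 - 1.2·530.
So N_1* = 154/0.76 = 203, and then N_2* = 530 - 0.2·203 = 489.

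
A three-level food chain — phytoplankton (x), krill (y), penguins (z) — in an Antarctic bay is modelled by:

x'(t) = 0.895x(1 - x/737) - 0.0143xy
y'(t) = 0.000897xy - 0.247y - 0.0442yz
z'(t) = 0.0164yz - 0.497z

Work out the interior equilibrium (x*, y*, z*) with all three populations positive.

From dz/dt = 0: 0.0164y* = 0.497, so y* = 30.3.
From dx/dt = 0: 0.895(1 - x*/737) = 0.0143·30.3, giving x* = 737·(1 - 0.484) = 380.
From dy/dt = 0: 0.000897·380 - 0.247 = 0.0442z*, so z* = 0.094/0.0442 = 2.13.

x* ≈ 380, y* ≈ 30.3, z* ≈ 2.13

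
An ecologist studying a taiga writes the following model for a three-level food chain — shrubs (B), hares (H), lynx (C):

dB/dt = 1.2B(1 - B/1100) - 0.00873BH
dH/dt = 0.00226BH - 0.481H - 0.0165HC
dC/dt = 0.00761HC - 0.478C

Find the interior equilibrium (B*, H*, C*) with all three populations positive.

B* ≈ 597, H* ≈ 62.8, C* ≈ 52.7

From dC/dt = 0: 0.00761H* = 0.478, so H* = 62.8.
From dB/dt = 0: 1.2(1 - B*/1100) = 0.00873·62.8, giving B* = 1100·(1 - 0.457) = 597.
From dH/dt = 0: 0.00226·597 - 0.481 = 0.0165C*, so C* = 0.869/0.0165 = 52.7.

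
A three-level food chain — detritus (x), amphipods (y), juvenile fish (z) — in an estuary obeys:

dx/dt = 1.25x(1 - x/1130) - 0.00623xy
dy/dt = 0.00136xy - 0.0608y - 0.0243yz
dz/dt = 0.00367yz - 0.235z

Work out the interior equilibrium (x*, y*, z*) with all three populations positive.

x* ≈ 769, y* ≈ 64, z* ≈ 40.6

From dz/dt = 0: 0.00367y* = 0.235, so y* = 64.
From dx/dt = 0: 1.25(1 - x*/1130) = 0.00623·64, giving x* = 1130·(1 - 0.319) = 769.
From dy/dt = 0: 0.00136·769 - 0.0608 = 0.0243z*, so z* = 0.986/0.0243 = 40.6.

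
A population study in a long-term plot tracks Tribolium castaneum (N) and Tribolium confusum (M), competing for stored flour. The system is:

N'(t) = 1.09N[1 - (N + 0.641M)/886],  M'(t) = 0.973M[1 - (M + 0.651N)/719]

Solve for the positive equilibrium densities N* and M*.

Setting both brackets to zero gives the nullclines N + 0.641M = 886 and 0.651N + M = 719.
Substituting M = 719 - 0.651N into the first: N(1 - 0.641·0.651) = 886 - 0.641·719.
So N* = 425/0.583 = 730, and then M* = 719 - 0.651·730 = 244.

N* ≈ 730, M* ≈ 244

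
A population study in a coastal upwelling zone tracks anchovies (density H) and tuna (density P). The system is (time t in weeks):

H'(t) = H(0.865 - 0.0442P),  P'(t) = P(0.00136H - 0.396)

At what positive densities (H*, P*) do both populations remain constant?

H* ≈ 291, P* ≈ 19.6

Set dP/dt = 0 with P > 0: 0.00136H - 0.396 = 0, so H* = 0.396/0.00136 = 291.
Set dH/dt = 0 with H > 0: 0.865 - 0.0442P = 0, so P* = 0.865/0.0442 = 19.6.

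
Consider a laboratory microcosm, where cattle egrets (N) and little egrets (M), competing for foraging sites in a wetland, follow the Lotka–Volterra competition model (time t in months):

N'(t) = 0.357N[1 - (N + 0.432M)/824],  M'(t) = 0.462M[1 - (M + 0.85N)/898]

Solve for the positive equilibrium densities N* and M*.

N* ≈ 689, M* ≈ 312

Setting both brackets to zero gives the nullclines N + 0.432M = 824 and 0.85N + M = 898.
Substituting M = 898 - 0.85N into the first: N(1 - 0.432·0.85) = 824 - 0.432·898.
So N* = 436/0.633 = 689, and then M* = 898 - 0.85·689 = 312.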